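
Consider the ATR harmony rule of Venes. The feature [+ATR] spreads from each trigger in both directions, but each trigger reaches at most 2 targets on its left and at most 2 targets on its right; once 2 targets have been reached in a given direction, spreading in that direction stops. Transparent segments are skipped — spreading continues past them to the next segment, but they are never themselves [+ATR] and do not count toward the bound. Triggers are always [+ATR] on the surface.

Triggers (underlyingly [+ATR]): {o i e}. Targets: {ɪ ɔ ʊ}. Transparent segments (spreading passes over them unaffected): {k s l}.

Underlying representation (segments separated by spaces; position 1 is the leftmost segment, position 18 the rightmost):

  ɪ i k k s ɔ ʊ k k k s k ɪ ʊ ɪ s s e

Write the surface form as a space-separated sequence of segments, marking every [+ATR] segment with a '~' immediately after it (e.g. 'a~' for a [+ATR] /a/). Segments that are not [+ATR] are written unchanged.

From /i/ at 2 rightward: 3 /k/ transparent; 4 /k/ transparent; 5 /s/ transparent; 6 /ɔ/ → [+ATR]; 7 /ʊ/ → [+ATR]; bound reached.
From /i/ at 2 leftward: 1 /ɪ/ → [+ATR]; word edge.
From /e/ at 18 rightward: word edge.
From /e/ at 18 leftward: 17 /s/ transparent; 16 /s/ transparent; 15 /ɪ/ → [+ATR]; 14 /ʊ/ → [+ATR]; bound reached.
Target with no active source: position 13 stays [-ATR].
[+ATR] positions on the surface: 1 2 6 7 14 15 18.

ɪ~ i~ k k s ɔ~ ʊ~ k k k s k ɪ ʊ~ ɪ~ s s e~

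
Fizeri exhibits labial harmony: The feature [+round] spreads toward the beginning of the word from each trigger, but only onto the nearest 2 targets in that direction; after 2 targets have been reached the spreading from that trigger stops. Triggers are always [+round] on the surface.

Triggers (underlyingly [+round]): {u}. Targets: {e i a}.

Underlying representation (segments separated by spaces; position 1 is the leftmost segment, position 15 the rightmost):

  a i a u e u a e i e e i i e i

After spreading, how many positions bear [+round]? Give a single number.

From /u/ at 4 leftward: 3 /a/ → [+round]; 2 /i/ → [+round]; bound reached.
From /u/ at 6 leftward: 5 /e/ → [+round]; 4 /u/ is itself a trigger — this domain ends here.
Targets with no active source: positions 1 7 8 9 10 11 12 13 14 15 stay [-round].
[+round] positions on the surface: 2 3 4 5 6.

5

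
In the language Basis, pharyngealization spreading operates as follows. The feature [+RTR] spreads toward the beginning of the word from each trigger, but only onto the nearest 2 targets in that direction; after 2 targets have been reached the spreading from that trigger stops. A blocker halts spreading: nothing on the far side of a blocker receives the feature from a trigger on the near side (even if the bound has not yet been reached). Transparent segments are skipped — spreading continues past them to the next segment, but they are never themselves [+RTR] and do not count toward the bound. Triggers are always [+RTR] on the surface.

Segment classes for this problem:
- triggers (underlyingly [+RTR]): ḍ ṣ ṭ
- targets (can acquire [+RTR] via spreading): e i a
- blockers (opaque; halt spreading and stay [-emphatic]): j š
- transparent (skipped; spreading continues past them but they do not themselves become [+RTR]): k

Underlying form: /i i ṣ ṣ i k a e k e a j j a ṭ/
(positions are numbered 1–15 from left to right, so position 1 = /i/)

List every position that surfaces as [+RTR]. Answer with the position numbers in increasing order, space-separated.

1 2 3 4 14 15

From /ṣ/ at 3 leftward: 2 /i/ → [+RTR]; 1 /i/ → [+RTR]; bound reached.
From /ṣ/ at 4 leftward: 3 /ṣ/ is itself a trigger — this domain ends here.
From /ṭ/ at 15 leftward: 14 /a/ → [+RTR]; 13 /j/ blocks.
Targets with no active source: positions 5 7 8 10 11 stay [-emphatic].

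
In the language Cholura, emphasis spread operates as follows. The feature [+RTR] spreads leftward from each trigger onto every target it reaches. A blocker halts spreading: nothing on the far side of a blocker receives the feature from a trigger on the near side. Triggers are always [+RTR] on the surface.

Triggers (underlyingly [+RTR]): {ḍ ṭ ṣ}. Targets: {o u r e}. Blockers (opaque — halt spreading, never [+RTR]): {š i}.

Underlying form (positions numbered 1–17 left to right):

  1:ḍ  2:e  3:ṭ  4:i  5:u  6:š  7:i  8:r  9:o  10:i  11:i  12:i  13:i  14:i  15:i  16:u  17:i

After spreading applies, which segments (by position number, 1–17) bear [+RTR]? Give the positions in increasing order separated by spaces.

1 2 3

From /ḍ/ at 1 leftward: word edge.
From /ṭ/ at 3 leftward: 2 /e/ → [+RTR]; 1 /ḍ/ is itself a trigger — this domain ends here.
Targets with no active source: positions 5 8 9 16 stay [-emphatic].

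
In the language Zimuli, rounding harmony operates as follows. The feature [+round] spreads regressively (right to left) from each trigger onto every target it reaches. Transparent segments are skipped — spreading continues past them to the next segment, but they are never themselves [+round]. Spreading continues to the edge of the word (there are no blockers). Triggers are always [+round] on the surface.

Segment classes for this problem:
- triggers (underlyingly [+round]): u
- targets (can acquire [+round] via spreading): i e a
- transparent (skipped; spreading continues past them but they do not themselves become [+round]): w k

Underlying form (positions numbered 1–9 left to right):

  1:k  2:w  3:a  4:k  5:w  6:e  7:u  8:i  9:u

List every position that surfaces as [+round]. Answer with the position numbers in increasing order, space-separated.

From /u/ at 7 leftward: 6 /e/ → [+round]; 5 /w/ transparent; 4 /k/ transparent; 3 /a/ → [+round]; 2 /w/ transparent; 1 /k/ transparent; word edge.
From /u/ at 9 leftward: 8 /i/ → [+round]; 7 /u/ is itself a trigger — this domain ends here.

3 6 7 8 9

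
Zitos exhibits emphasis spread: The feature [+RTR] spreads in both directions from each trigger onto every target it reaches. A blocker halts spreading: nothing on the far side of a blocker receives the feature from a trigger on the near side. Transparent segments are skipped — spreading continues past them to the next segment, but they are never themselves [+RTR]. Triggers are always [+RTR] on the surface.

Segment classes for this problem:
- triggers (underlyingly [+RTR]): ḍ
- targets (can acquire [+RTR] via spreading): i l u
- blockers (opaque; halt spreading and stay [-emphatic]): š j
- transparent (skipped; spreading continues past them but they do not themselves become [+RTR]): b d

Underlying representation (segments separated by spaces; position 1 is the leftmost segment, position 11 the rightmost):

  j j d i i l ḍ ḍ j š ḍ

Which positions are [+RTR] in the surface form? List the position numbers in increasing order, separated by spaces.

From /ḍ/ at 7 rightward: 8 /ḍ/ is itself a trigger — this domain ends here.
From /ḍ/ at 7 leftward: 6 /l/ → [+RTR]; 5 /i/ → [+RTR]; 4 /i/ → [+RTR]; 3 /d/ transparent; 2 /j/ blocks.
From /ḍ/ at 8 rightward: 9 /j/ blocks.
From /ḍ/ at 8 leftward: 7 /ḍ/ is itself a trigger — this domain ends here.
From /ḍ/ at 11 rightward: word edge.
From /ḍ/ at 11 leftward: 10 /š/ blocks.

4 5 6 7 8 11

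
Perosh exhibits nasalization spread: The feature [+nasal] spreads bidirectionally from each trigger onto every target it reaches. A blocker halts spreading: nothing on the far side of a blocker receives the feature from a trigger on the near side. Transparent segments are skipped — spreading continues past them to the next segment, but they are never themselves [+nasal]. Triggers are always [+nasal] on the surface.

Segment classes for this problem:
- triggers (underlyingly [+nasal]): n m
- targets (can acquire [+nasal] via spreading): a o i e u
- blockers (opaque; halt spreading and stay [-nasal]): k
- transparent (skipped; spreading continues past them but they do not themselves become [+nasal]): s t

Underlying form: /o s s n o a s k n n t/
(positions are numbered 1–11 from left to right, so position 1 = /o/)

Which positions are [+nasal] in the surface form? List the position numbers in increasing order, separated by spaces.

From /n/ at 4 rightward: 5 /o/ → [+nasal]; 6 /a/ → [+nasal]; 7 /s/ transparent; 8 /k/ blocks.
From /n/ at 4 leftward: 3 /s/ transparent; 2 /s/ transparent; 1 /o/ → [+nasal]; word edge.
From /n/ at 9 rightward: 10 /n/ is itself a trigger — this domain ends here.
From /n/ at 9 leftward: 8 /k/ blocks.
From /n/ at 10 rightward: 11 /t/ transparent; word edge.
From /n/ at 10 leftward: 9 /n/ is itself a trigger — this domain ends here.

1 4 5 6 9 10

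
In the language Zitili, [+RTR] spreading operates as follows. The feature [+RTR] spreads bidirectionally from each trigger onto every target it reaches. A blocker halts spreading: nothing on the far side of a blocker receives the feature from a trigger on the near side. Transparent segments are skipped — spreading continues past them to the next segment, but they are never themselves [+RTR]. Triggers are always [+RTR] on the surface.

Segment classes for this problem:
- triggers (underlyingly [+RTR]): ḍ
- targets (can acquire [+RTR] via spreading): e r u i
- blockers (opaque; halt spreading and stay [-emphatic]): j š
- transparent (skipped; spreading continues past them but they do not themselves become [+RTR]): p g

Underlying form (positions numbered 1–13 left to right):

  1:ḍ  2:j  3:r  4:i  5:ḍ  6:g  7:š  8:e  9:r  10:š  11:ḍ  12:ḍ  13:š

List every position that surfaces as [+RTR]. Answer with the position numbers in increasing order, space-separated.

From /ḍ/ at 1 rightward: 2 /j/ blocks.
From /ḍ/ at 1 leftward: word edge.
From /ḍ/ at 5 rightward: 6 /g/ transparent; 7 /š/ blocks.
From /ḍ/ at 5 leftward: 4 /i/ → [+RTR]; 3 /r/ → [+RTR]; 2 /j/ blocks.
From /ḍ/ at 11 rightward: 12 /ḍ/ is itself a trigger — this domain ends here.
From /ḍ/ at 11 leftward: 10 /š/ blocks.
From /ḍ/ at 12 rightward: 13 /š/ blocks.
From /ḍ/ at 12 leftward: 11 /ḍ/ is itself a trigger — this domain ends here.
Targets with no active source: positions 8 9 stay [-emphatic].

1 3 4 5 11 12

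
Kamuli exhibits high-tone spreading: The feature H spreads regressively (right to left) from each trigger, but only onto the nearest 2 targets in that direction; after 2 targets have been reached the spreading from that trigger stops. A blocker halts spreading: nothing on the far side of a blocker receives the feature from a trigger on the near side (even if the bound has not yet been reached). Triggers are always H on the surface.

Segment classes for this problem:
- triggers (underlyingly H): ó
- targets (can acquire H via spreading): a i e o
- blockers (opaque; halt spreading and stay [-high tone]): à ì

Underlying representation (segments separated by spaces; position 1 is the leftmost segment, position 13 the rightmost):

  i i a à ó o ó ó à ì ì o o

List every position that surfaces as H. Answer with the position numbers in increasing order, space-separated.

From /ó/ at 5 leftward: 4 /à/ blocks.
From /ó/ at 7 leftward: 6 /o/ → H; 5 /ó/ is itself a trigger — this domain ends here.
From /ó/ at 8 leftward: 7 /ó/ is itself a trigger — this domain ends here.
Targets with no active source: positions 1 2 3 12 13 stay [-high tone].

5 6 7 8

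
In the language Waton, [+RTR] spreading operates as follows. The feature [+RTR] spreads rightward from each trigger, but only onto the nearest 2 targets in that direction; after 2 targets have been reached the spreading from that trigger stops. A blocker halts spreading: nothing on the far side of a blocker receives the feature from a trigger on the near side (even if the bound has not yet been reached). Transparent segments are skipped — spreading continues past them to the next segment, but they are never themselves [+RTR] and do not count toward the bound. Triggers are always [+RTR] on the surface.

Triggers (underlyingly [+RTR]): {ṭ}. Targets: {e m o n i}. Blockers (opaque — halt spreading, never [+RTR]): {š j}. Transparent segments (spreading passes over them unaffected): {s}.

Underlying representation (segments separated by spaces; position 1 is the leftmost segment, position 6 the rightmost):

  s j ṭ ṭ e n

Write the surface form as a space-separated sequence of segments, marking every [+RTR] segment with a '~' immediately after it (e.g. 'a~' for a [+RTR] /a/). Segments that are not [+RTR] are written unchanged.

s j ṭ~ ṭ~ e~ n~

From /ṭ/ at 3 rightward: 4 /ṭ/ is itself a trigger — this domain ends here.
From /ṭ/ at 4 rightward: 5 /e/ → [+RTR]; 6 /n/ → [+RTR]; bound reached.
[+RTR] positions on the surface: 3 4 5 6.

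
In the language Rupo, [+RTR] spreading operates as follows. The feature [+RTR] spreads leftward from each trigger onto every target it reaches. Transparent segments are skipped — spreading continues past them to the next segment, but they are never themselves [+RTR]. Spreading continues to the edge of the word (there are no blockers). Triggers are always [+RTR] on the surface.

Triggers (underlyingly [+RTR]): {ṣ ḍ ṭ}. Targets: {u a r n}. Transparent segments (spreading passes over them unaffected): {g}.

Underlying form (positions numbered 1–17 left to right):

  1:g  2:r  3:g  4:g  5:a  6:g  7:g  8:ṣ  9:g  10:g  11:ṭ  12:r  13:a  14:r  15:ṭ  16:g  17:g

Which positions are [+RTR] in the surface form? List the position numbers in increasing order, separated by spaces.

2 5 8 11 12 13 14 15

From /ṣ/ at 8 leftward: 7 /g/ transparent; 6 /g/ transparent; 5 /a/ → [+RTR]; 4 /g/ transparent; 3 /g/ transparent; 2 /r/ → [+RTR]; 1 /g/ transparent; word edge.
From /ṭ/ at 11 leftward: 10 /g/ transparent; 9 /g/ transparent; 8 /ṣ/ is itself a trigger — this domain ends here.
From /ṭ/ at 15 leftward: 14 /r/ → [+RTR]; 13 /a/ → [+RTR]; 12 /r/ → [+RTR]; 11 /ṭ/ is itself a trigger — this domain ends here.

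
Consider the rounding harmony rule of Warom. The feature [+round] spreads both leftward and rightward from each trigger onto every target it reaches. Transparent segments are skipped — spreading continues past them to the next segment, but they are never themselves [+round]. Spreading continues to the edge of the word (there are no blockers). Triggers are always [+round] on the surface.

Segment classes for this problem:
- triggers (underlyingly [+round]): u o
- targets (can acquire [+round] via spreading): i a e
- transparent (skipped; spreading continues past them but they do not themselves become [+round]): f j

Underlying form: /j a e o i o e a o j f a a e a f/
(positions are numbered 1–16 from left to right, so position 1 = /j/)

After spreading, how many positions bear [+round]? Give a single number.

12

From /o/ at 4 rightward: 5 /i/ → [+round]; 6 /o/ is itself a trigger — this domain ends here.
From /o/ at 4 leftward: 3 /e/ → [+round]; 2 /a/ → [+round]; 1 /j/ transparent; word edge.
From /o/ at 6 rightward: 7 /e/ → [+round]; 8 /a/ → [+round]; 9 /o/ is itself a trigger — this domain ends here.
From /o/ at 6 leftward: 5 /i/ → [+round]; 4 /o/ is itself a trigger — this domain ends here.
From /o/ at 9 rightward: 10 /j/ transparent; 11 /f/ transparent; 12 /a/ → [+round]; 13 /a/ → [+round]; 14 /e/ → [+round]; 15 /a/ → [+round]; 16 /f/ transparent; word edge.
From /o/ at 9 leftward: 8 /a/ → [+round]; 7 /e/ → [+round]; 6 /o/ is itself a trigger — this domain ends here.
[+round] positions on the surface: 2 3 4 5 6 7 8 9 12 13 14 15.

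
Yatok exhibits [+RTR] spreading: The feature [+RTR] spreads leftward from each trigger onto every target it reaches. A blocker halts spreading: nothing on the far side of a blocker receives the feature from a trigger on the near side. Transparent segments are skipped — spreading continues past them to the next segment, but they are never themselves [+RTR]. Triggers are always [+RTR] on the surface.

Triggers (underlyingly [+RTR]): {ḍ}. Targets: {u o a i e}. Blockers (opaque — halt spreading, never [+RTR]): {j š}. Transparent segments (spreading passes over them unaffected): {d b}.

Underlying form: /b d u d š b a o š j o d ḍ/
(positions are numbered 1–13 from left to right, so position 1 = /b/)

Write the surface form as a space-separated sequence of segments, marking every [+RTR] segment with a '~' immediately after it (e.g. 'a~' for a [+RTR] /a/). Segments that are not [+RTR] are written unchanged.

b d u d š b a o š j o~ d ḍ~

From /ḍ/ at 13 leftward: 12 /d/ transparent; 11 /o/ → [+RTR]; 10 /j/ blocks.
Targets with no active source: positions 3 7 8 stay [-emphatic].
[+RTR] positions on the surface: 11 13.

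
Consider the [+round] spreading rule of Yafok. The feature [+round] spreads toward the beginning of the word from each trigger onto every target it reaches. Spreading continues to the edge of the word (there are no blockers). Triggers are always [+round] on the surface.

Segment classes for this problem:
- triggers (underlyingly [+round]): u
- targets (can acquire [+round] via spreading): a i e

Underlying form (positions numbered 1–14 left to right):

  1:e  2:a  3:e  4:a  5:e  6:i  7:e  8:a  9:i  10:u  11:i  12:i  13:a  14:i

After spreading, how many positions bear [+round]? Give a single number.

10

From /u/ at 10 leftward: 9 /i/ → [+round]; 8 /a/ → [+round]; 7 /e/ → [+round]; 6 /i/ → [+round]; 5 /e/ → [+round]; 4 /a/ → [+round]; 3 /e/ → [+round]; 2 /a/ → [+round]; 1 /e/ → [+round]; word edge.
Targets with no active source: positions 11 12 13 14 stay [-round].
[+round] positions on the surface: 1 2 3 4 5 6 7 8 9 10.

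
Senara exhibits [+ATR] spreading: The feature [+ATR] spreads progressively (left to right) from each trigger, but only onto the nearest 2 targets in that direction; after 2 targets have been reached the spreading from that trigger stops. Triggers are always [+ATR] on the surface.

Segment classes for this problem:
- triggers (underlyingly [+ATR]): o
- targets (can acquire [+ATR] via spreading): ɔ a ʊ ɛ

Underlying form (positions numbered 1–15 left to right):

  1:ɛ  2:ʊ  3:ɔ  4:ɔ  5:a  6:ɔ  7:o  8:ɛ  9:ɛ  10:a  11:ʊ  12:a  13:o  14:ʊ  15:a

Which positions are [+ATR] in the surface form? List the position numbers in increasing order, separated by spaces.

From /o/ at 7 rightward: 8 /ɛ/ → [+ATR]; 9 /ɛ/ → [+ATR]; bound reached.
From /o/ at 13 rightward: 14 /ʊ/ → [+ATR]; 15 /a/ → [+ATR]; bound reached.
Targets with no active source: positions 1 2 3 4 5 6 10 11 12 stay [-ATR].

7 8 9 13 14 15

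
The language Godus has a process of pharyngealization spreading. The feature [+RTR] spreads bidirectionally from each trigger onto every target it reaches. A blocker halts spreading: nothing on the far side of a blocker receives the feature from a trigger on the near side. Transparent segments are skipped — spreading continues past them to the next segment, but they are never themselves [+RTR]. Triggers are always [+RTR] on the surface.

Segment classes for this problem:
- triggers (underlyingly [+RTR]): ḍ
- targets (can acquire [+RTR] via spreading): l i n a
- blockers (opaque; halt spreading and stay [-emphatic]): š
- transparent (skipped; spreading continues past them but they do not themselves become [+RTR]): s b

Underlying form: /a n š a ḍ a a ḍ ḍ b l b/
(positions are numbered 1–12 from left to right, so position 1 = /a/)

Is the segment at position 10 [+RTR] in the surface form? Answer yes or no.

no

From /ḍ/ at 5 rightward: 6 /a/ → [+RTR]; 7 /a/ → [+RTR]; 8 /ḍ/ is itself a trigger — this domain ends here.
From /ḍ/ at 5 leftward: 4 /a/ → [+RTR]; 3 /š/ blocks.
From /ḍ/ at 8 rightward: 9 /ḍ/ is itself a trigger — this domain ends here.
From /ḍ/ at 8 leftward: 7 /a/ → [+RTR]; 6 /a/ → [+RTR]; 5 /ḍ/ is itself a trigger — this domain ends here.
From /ḍ/ at 9 rightward: 10 /b/ transparent; 11 /l/ → [+RTR]; 12 /b/ transparent; word edge.
From /ḍ/ at 9 leftward: 8 /ḍ/ is itself a trigger — this domain ends here.
Targets with no active source: positions 1 2 stay [-emphatic].
[+RTR] positions on the surface: 4 5 6 7 8 9 11.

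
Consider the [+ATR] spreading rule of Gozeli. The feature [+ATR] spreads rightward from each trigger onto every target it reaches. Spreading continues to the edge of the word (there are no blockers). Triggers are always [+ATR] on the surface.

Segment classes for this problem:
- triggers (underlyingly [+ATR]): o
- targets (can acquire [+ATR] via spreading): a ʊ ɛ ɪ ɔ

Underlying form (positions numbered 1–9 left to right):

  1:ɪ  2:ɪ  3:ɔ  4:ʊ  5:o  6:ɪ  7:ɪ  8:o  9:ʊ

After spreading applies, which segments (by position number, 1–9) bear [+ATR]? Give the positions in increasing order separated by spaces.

5 6 7 8 9

From /o/ at 5 rightward: 6 /ɪ/ → [+ATR]; 7 /ɪ/ → [+ATR]; 8 /o/ is itself a trigger — this domain ends here.
From /o/ at 8 rightward: 9 /ʊ/ → [+ATR]; word edge.
Targets with no active source: positions 1 2 3 4 stay [-ATR].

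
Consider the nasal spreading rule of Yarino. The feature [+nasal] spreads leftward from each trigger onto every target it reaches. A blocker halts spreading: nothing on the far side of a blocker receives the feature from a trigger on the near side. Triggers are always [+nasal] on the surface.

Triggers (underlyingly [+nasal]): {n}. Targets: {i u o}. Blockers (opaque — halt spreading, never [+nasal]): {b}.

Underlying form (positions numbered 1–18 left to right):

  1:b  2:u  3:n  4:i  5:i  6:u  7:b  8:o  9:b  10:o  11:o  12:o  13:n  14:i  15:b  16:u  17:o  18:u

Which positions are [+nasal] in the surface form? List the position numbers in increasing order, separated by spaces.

From /n/ at 3 leftward: 2 /u/ → [+nasal]; 1 /b/ blocks.
From /n/ at 13 leftward: 12 /o/ → [+nasal]; 11 /o/ → [+nasal]; 10 /o/ → [+nasal]; 9 /b/ blocks.
Targets with no active source: positions 4 5 6 8 14 16 17 18 stay [-nasal].

2 3 10 11 12 13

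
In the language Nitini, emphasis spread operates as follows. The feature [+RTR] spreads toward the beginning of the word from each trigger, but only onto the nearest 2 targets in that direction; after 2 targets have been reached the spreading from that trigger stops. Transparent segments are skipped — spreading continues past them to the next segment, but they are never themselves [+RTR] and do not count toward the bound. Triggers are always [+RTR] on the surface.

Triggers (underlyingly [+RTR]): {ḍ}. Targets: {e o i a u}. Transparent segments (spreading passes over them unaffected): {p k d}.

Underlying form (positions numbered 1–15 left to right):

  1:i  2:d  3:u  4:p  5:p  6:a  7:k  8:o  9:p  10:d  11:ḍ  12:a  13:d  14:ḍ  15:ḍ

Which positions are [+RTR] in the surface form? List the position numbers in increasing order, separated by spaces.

6 8 11 12 14 15

From /ḍ/ at 11 leftward: 10 /d/ transparent; 9 /p/ transparent; 8 /o/ → [+RTR]; 7 /k/ transparent; 6 /a/ → [+RTR]; bound reached.
From /ḍ/ at 14 leftward: 13 /d/ transparent; 12 /a/ → [+RTR]; 11 /ḍ/ is itself a trigger — this domain ends here.
From /ḍ/ at 15 leftward: 14 /ḍ/ is itself a trigger — this domain ends here.
Targets with no active source: positions 1 3 stay [-emphatic].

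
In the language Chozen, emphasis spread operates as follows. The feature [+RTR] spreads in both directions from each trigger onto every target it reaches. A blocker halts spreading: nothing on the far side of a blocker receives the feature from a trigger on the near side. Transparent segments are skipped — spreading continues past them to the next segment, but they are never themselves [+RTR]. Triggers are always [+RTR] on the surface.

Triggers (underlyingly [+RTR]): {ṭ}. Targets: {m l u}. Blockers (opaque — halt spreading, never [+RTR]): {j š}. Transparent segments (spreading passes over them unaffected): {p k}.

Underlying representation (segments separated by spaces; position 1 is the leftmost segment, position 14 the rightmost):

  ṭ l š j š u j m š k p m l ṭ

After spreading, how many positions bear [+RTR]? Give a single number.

5

From /ṭ/ at 1 rightward: 2 /l/ → [+RTR]; 3 /š/ blocks.
From /ṭ/ at 1 leftward: word edge.
From /ṭ/ at 14 rightward: word edge.
From /ṭ/ at 14 leftward: 13 /l/ → [+RTR]; 12 /m/ → [+RTR]; 11 /p/ transparent; 10 /k/ transparent; 9 /š/ blocks.
Targets with no active source: positions 6 8 stay [-emphatic].
[+RTR] positions on the surface: 1 2 12 13 14.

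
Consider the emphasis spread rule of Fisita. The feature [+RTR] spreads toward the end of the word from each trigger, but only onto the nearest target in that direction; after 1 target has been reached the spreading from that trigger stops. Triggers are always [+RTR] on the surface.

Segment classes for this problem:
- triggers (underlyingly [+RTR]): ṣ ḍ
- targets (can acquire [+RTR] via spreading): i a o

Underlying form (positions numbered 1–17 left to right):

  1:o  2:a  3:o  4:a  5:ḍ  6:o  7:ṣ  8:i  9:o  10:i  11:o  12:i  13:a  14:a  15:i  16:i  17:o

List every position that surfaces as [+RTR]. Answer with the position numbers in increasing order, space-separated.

5 6 7 8

From /ḍ/ at 5 rightward: 6 /o/ → [+RTR]; bound reached.
From /ṣ/ at 7 rightward: 8 /i/ → [+RTR]; bound reached.
Targets with no active source: positions 1 2 3 4 9 10 11 12 13 14 15 16 17 stay [-emphatic].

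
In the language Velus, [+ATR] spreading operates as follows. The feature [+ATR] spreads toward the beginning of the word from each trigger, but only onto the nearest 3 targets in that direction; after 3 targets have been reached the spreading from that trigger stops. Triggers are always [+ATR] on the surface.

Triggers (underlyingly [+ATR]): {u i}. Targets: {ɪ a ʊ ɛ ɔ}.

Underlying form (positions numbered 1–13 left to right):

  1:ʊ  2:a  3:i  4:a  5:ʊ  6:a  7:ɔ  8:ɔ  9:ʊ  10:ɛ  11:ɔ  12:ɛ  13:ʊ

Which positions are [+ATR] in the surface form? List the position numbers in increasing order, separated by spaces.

1 2 3

From /i/ at 3 leftward: 2 /a/ → [+ATR]; 1 /ʊ/ → [+ATR]; word edge.
Targets with no active source: positions 4 5 6 7 8 9 10 11 12 13 stay [-ATR].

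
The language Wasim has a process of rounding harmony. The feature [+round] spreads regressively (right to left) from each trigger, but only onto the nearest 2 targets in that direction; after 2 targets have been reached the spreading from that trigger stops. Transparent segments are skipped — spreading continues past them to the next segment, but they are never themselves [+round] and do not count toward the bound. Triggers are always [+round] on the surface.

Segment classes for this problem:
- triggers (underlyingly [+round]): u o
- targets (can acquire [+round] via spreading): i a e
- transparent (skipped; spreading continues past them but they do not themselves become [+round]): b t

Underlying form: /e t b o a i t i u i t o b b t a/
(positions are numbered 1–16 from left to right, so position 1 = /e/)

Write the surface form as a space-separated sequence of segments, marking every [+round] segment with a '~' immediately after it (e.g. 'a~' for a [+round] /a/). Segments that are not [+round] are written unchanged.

e~ t b o~ a i~ t i~ u~ i~ t o~ b b t a

From /o/ at 4 leftward: 3 /b/ transparent; 2 /t/ transparent; 1 /e/ → [+round]; word edge.
From /u/ at 9 leftward: 8 /i/ → [+round]; 7 /t/ transparent; 6 /i/ → [+round]; bound reached.
From /o/ at 12 leftward: 11 /t/ transparent; 10 /i/ → [+round]; 9 /u/ is itself a trigger — this domain ends here.
Targets with no active source: positions 5 16 stay [-round].
[+round] positions on the surface: 1 4 6 8 9 10 12.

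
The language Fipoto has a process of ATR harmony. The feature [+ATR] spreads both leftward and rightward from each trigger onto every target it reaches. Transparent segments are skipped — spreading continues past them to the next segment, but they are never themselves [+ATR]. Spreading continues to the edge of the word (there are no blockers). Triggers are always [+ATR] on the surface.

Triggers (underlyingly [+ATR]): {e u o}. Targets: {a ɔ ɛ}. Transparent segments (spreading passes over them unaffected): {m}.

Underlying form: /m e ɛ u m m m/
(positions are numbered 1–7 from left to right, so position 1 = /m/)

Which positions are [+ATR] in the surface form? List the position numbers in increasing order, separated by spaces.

From /e/ at 2 rightward: 3 /ɛ/ → [+ATR]; 4 /u/ is itself a trigger — this domain ends here.
From /e/ at 2 leftward: 1 /m/ transparent; word edge.
From /u/ at 4 rightward: 5 /m/ transparent; 6 /m/ transparent; 7 /m/ transparent; word edge.
From /u/ at 4 leftward: 3 /ɛ/ → [+ATR]; 2 /e/ is itself a trigger — this domain ends here.

2 3 4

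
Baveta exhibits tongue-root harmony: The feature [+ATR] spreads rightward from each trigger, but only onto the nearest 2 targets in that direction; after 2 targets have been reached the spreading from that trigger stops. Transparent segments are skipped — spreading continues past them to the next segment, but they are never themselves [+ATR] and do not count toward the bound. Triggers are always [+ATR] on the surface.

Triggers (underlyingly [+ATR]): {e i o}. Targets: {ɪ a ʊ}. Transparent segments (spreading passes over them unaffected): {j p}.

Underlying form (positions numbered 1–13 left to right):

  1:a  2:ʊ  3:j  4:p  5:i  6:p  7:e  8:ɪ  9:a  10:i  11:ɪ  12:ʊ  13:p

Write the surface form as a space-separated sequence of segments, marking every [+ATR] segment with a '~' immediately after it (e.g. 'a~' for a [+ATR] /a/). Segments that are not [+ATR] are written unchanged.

a ʊ j p i~ p e~ ɪ~ a~ i~ ɪ~ ʊ~ p

From /i/ at 5 rightward: 6 /p/ transparent; 7 /e/ is itself a trigger — this domain ends here.
From /e/ at 7 rightward: 8 /ɪ/ → [+ATR]; 9 /a/ → [+ATR]; bound reached.
From /i/ at 10 rightward: 11 /ɪ/ → [+ATR]; 12 /ʊ/ → [+ATR]; bound reached.
Targets with no active source: positions 1 2 stay [-ATR].
[+ATR] positions on the surface: 5 7 8 9 10 11 12.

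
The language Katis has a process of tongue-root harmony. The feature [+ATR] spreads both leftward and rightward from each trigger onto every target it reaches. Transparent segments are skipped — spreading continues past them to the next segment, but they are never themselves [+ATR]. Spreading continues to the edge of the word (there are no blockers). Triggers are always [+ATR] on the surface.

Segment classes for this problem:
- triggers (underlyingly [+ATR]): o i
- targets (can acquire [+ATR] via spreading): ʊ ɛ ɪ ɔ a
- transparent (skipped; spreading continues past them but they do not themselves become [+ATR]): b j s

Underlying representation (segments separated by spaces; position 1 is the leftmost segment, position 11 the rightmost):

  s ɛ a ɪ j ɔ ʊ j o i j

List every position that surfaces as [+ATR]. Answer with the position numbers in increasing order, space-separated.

2 3 4 6 7 9 10

From /o/ at 9 rightward: 10 /i/ is itself a trigger — this domain ends here.
From /o/ at 9 leftward: 8 /j/ transparent; 7 /ʊ/ → [+ATR]; 6 /ɔ/ → [+ATR]; 5 /j/ transparent; 4 /ɪ/ → [+ATR]; 3 /a/ → [+ATR]; 2 /ɛ/ → [+ATR]; 1 /s/ transparent; word edge.
From /i/ at 10 rightward: 11 /j/ transparent; word edge.
From /i/ at 10 leftward: 9 /o/ is itself a trigger — this domain ends here.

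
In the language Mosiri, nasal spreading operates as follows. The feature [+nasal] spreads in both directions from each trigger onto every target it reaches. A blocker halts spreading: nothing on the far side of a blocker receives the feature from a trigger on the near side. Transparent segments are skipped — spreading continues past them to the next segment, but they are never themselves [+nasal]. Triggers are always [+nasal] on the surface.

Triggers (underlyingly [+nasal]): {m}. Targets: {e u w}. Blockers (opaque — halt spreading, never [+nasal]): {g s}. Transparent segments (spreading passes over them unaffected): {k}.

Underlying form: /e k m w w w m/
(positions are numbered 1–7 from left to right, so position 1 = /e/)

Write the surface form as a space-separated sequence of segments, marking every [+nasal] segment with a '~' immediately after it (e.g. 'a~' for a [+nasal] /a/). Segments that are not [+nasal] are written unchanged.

e~ k m~ w~ w~ w~ m~

From /m/ at 3 rightward: 4 /w/ → [+nasal]; 5 /w/ → [+nasal]; 6 /w/ → [+nasal]; 7 /m/ is itself a trigger — this domain ends here.
From /m/ at 3 leftward: 2 /k/ transparent; 1 /e/ → [+nasal]; word edge.
From /m/ at 7 rightward: word edge.
From /m/ at 7 leftward: 6 /w/ → [+nasal]; 5 /w/ → [+nasal]; 4 /w/ → [+nasal]; 3 /m/ is itself a trigger — this domain ends here.
[+nasal] positions on the surface: 1 3 4 5 6 7.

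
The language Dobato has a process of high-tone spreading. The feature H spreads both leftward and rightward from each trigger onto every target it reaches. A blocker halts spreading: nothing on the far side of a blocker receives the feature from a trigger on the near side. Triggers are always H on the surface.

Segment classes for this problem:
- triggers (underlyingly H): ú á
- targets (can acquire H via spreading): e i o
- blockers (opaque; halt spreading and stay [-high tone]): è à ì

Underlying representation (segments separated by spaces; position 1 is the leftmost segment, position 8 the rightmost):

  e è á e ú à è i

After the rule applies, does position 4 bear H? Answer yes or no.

From /á/ at 3 rightward: 4 /e/ → H; 5 /ú/ is itself a trigger — this domain ends here.
From /á/ at 3 leftward: 2 /è/ blocks.
From /ú/ at 5 rightward: 6 /à/ blocks.
From /ú/ at 5 leftward: 4 /e/ → H; 3 /á/ is itself a trigger — this domain ends here.
Targets with no active source: positions 1 8 stay [-high tone].
H positions on the surface: 3 4 5.

yes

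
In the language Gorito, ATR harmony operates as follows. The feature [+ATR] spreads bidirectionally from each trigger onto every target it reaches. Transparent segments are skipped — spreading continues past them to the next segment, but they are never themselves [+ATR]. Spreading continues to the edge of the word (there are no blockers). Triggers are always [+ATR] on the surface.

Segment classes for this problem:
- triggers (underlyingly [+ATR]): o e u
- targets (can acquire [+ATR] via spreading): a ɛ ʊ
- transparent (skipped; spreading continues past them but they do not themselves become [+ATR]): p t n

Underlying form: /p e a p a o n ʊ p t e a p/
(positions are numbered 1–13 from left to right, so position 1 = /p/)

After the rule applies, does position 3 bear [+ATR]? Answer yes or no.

From /e/ at 2 rightward: 3 /a/ → [+ATR]; 4 /p/ transparent; 5 /a/ → [+ATR]; 6 /o/ is itself a trigger — this domain ends here.
From /e/ at 2 leftward: 1 /p/ transparent; word edge.
From /o/ at 6 rightward: 7 /n/ transparent; 8 /ʊ/ → [+ATR]; 9 /p/ transparent; 10 /t/ transparent; 11 /e/ is itself a trigger — this domain ends here.
From /o/ at 6 leftward: 5 /a/ → [+ATR]; 4 /p/ transparent; 3 /a/ → [+ATR]; 2 /e/ is itself a trigger — this domain ends here.
From /e/ at 11 rightward: 12 /a/ → [+ATR]; 13 /p/ transparent; word edge.
From /e/ at 11 leftward: 10 /t/ transparent; 9 /p/ transparent; 8 /ʊ/ → [+ATR]; 7 /n/ transparent; 6 /o/ is itself a trigger — this domain ends here.
[+ATR] positions on the surface: 2 3 5 6 8 11 12.

yes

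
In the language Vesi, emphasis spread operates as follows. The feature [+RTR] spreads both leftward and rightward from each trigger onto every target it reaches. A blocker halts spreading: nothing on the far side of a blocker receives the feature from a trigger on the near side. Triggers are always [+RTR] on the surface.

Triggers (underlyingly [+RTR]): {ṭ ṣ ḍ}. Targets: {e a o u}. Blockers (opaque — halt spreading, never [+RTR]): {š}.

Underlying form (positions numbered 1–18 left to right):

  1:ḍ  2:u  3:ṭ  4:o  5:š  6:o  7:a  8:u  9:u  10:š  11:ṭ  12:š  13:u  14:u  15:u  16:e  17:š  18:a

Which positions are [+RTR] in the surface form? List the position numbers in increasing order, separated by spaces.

1 2 3 4 11

From /ḍ/ at 1 rightward: 2 /u/ → [+RTR]; 3 /ṭ/ is itself a trigger — this domain ends here.
From /ḍ/ at 1 leftward: word edge.
From /ṭ/ at 3 rightward: 4 /o/ → [+RTR]; 5 /š/ blocks.
From /ṭ/ at 3 leftward: 2 /u/ → [+RTR]; 1 /ḍ/ is itself a trigger — this domain ends here.
From /ṭ/ at 11 rightward: 12 /š/ blocks.
From /ṭ/ at 11 leftward: 10 /š/ blocks.
Targets with no active source: positions 6 7 8 9 13 14 15 16 18 stay [-emphatic].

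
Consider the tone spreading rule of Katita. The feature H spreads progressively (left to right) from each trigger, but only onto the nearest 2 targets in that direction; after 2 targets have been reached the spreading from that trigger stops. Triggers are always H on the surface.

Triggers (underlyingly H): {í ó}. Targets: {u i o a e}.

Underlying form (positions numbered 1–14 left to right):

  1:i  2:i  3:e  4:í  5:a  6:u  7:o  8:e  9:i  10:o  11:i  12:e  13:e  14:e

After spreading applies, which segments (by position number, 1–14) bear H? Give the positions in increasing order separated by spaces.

From /í/ at 4 rightward: 5 /a/ → H; 6 /u/ → H; bound reached.
Targets with no active source: positions 1 2 3 7 8 9 10 11 12 13 14 stay [-high tone].

4 5 6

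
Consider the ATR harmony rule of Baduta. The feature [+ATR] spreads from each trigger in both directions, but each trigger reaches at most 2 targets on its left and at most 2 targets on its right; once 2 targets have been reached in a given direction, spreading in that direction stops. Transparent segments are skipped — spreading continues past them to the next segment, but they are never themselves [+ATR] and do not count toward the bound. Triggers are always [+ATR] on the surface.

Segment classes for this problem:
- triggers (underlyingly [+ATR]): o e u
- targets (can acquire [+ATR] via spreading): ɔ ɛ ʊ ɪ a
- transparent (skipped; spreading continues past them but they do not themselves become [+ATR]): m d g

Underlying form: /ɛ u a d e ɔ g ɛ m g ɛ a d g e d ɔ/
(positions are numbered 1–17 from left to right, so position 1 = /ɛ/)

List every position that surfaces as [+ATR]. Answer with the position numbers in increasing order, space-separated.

From /u/ at 2 rightward: 3 /a/ → [+ATR]; 4 /d/ transparent; 5 /e/ is itself a trigger — this domain ends here.
From /u/ at 2 leftward: 1 /ɛ/ → [+ATR]; word edge.
From /e/ at 5 rightward: 6 /ɔ/ → [+ATR]; 7 /g/ transparent; 8 /ɛ/ → [+ATR]; bound reached.
From /e/ at 5 leftward: 4 /d/ transparent; 3 /a/ → [+ATR]; 2 /u/ is itself a trigger — this domain ends here.
From /e/ at 15 rightward: 16 /d/ transparent; 17 /ɔ/ → [+ATR]; word edge.
From /e/ at 15 leftward: 14 /g/ transparent; 13 /d/ transparent; 12 /a/ → [+ATR]; 11 /ɛ/ → [+ATR]; bound reached.

1 2 3 5 6 8 11 12 15 17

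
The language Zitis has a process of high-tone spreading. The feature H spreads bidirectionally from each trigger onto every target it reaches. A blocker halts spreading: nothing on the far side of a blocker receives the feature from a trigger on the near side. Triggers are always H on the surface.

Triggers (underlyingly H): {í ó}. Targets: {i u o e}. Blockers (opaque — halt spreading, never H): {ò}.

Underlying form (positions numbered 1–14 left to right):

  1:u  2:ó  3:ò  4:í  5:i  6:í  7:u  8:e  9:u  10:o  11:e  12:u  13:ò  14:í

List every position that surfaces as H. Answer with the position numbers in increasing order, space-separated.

From /ó/ at 2 rightward: 3 /ò/ blocks.
From /ó/ at 2 leftward: 1 /u/ → H; word edge.
From /í/ at 4 rightward: 5 /i/ → H; 6 /í/ is itself a trigger — this domain ends here.
From /í/ at 4 leftward: 3 /ò/ blocks.
From /í/ at 6 rightward: 7 /u/ → H; 8 /e/ → H; 9 /u/ → H; 10 /o/ → H; 11 /e/ → H; 12 /u/ → H; 13 /ò/ blocks.
From /í/ at 6 leftward: 5 /i/ → H; 4 /í/ is itself a trigger — this domain ends here.
From /í/ at 14 rightward: word edge.
From /í/ at 14 leftward: 13 /ò/ blocks.

1 2 4 5 6 7 8 9 10 11 12 14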